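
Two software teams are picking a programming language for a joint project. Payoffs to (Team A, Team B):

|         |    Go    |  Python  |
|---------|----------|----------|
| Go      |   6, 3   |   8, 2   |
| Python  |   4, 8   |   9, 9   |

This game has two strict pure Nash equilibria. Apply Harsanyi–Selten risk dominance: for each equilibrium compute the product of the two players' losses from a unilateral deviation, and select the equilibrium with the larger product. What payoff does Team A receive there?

At both Go: Team A loses 6 − 4 = 2 by deviating; Team B loses 3 − 2 = 1. Product = 2·1 = 2.
At both Python: Team A loses 9 − 8 = 1 by deviating; Team B loses 9 − 8 = 1. Product = 1·1 = 1.
2 > 1, so both Go is risk-dominant. Team A's payoff there is 6.

6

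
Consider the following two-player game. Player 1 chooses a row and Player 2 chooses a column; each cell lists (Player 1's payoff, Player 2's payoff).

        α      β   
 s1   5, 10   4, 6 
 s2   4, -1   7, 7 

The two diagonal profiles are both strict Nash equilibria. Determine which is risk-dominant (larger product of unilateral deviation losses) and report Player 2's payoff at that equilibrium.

At (s1, α): Player 1 loses 5 − 4 = 1 by deviating; Player 2 loses 10 − 6 = 4. Product = 1·4 = 4.
At (s2, β): Player 1 loses 7 − 4 = 3 by deviating; Player 2 loses 7 − (-1) = 8. Product = 3·8 = 24.
24 > 4, so (s2, β) is risk-dominant. Player 2's payoff there is 7.

7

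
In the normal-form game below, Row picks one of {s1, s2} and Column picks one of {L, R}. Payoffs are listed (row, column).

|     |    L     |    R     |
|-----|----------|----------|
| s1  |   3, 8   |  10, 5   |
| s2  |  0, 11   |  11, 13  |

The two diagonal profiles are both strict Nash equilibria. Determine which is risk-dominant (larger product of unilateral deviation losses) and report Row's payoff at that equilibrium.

At (s1, L): Row loses 3 − 0 = 3 by deviating; Column loses 8 − 5 = 3. Product = 3·3 = 9.
At (s2, R): Row loses 11 − 10 = 1 by deviating; Column loses 13 − 11 = 2. Product = 1·2 = 2.
9 > 2, so (s1, L) is risk-dominant. Row's payoff there is 3.

3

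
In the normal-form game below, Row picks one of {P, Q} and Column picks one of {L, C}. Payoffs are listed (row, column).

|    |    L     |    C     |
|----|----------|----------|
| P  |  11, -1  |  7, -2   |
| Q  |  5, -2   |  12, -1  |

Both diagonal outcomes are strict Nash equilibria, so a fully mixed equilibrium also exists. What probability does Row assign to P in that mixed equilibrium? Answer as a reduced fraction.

1/2

Row's mix p on P must make Column indifferent between L and C.
Column's payoff from L: (-1)p + (-2)(1−p). From C: (-2)p + (-1)(1−p).
Set equal: 1p = 1(1−p) → p = 1/2.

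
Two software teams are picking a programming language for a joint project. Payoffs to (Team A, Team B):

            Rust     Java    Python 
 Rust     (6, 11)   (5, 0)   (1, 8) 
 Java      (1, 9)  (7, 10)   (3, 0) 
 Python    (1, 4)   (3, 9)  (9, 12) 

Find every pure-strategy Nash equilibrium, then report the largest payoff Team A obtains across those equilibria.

9

Both Rust is a pure NE (Team A: 6 ≥ 1; Team B: 11 ≥ 8). Team A gets 6.
Both Java is a pure NE (Team A: 7 ≥ 5; Team B: 10 ≥ 9). Team A gets 7.
Both Python is a pure NE (Team A: 9 ≥ 3; Team B: 12 ≥ 9). Team A gets 9.
Every other cell has a profitable deviation for at least one player. Highest of {6, 7, 9} is 9.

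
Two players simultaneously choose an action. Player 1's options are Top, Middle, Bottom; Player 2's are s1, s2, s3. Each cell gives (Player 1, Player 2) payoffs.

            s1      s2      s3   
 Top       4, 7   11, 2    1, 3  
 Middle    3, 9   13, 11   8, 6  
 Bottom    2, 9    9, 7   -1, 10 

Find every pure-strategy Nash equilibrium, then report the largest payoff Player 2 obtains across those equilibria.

(Top, s1) is a pure NE (Player 1: 4 ≥ 3; Player 2: 7 ≥ 3). Player 2 gets 7.
(Middle, s2) is a pure NE (Player 1: 13 ≥ 11; Player 2: 11 ≥ 9). Player 2 gets 11.
Every other cell has a profitable deviation for at least one player. Highest of {7, 11} is 11.

11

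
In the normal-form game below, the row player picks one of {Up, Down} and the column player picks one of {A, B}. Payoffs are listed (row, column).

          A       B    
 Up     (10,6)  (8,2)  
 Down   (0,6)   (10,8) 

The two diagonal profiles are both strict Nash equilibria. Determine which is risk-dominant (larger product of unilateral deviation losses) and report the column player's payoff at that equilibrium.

6

At (Up, A): the row player loses 10 − 0 = 10 by deviating; the column player loses 6 − 2 = 4. Product = 10·4 = 40.
At (Down, B): the row player loses 10 − 8 = 2 by deviating; the column player loses 8 − 6 = 2. Product = 2·2 = 4.
40 > 4, so (Up, A) is risk-dominant. The column player's payoff there is 6.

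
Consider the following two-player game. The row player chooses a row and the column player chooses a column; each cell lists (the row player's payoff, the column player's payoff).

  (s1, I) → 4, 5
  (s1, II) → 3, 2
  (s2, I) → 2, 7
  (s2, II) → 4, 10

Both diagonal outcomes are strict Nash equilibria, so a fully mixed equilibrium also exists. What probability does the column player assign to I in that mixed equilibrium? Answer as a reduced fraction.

The column player's mix q on I must make the row player indifferent between s1 and s2.
The row player's payoff from s1: 4q + 3(1−q). From s2: 2q + 4(1−q).
Set equal: 2q = 1(1−q) → q = 1/3.

1/3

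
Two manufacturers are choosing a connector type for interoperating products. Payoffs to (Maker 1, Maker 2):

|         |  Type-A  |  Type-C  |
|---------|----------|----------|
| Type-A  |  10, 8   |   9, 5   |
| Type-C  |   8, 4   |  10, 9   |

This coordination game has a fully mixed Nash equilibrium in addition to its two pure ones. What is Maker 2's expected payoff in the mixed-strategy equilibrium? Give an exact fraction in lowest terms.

Maker 1 mixes with probability p on Type-A, chosen so Maker 2 is indifferent: 8p + 4(1−p) = 5p + 9(1−p) gives p = 5/8.
Maker 2's expected payoff is 8·5/8 + 4·3/8 = 13/2.

13/2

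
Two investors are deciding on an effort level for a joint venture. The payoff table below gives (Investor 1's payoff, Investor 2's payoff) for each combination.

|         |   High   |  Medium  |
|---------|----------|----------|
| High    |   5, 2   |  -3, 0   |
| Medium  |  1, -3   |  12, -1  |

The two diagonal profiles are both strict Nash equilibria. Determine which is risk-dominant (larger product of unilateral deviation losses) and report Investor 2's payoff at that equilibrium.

At both High: Investor 1 loses 5 − 1 = 4 by deviating; Investor 2 loses 2 − 0 = 2. Product = 4·2 = 8.
At both Medium: Investor 1 loses 12 − (-3) = 15 by deviating; Investor 2 loses -1 − (-3) = 2. Product = 15·2 = 30.
30 > 8, so both Medium is risk-dominant. Investor 2's payoff there is -1.

-1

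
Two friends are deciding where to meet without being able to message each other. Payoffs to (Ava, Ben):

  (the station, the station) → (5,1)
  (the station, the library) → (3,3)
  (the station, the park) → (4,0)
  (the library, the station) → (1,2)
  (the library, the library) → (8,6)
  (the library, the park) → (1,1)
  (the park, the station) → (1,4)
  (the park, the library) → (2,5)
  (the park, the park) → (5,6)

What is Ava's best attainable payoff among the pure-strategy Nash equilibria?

8

Both the library is a pure NE (Ava: 8 ≥ 3; Ben: 6 ≥ 2). Ava gets 8.
Both the park is a pure NE (Ava: 5 ≥ 4; Ben: 6 ≥ 5). Ava gets 5.
Every other cell has a profitable deviation for at least one player. Highest of {8, 5} is 8.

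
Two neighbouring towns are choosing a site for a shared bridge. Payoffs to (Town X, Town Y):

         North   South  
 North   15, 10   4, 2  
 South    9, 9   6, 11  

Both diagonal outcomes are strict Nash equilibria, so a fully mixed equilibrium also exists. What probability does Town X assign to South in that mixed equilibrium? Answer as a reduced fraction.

4/5

Town X's mix p on North must make Town Y indifferent between North and South.
Town Y's payoff from North: 10p + 9(1−p). From South: 2p + 11(1−p).
Set equal: 8p = 2(1−p) → p = 2/10 = 1/5.
Probability on South is 1 − 1/5 = 4/5.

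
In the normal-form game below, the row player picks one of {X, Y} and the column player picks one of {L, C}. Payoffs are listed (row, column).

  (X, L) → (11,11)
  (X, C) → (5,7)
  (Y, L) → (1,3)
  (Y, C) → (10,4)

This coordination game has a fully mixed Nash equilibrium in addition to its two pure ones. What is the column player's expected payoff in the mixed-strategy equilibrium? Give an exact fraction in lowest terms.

23/5

The row player mixes with probability p on X, chosen so the column player is indifferent: 11p + 3(1−p) = 7p + 4(1−p) gives p = 1/5.
The column player's expected payoff is 11·1/5 + 3·4/5 = 23/5.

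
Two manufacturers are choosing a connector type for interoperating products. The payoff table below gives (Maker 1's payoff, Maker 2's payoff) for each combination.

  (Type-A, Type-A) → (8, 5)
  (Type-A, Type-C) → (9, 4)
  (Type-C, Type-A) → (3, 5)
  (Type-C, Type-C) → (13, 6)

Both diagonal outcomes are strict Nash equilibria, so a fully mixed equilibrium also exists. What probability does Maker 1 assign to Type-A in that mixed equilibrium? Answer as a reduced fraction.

Maker 1's mix p on Type-A must make Maker 2 indifferent between Type-A and Type-C.
Maker 2's payoff from Type-A: 5p + 5(1−p). From Type-C: 4p + 6(1−p).
Set equal: 1p = 1(1−p) → p = 1/2.

1/2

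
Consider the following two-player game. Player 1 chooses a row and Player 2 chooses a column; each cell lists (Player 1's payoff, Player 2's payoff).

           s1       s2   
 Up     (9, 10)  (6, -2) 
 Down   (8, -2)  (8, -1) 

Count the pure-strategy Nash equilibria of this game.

(Up, s1): Player 1 gets 9 (best alternative 8); Player 2 gets 10 (best alternative -2). Neither deviates — NE.
(Down, s2): Player 1 gets 8 (best alternative 6); Player 2 gets -1 (best alternative -2). Neither deviates — NE.
(Down, s1) is not a NE: Player 1 would switch to Up (9 > 8).
No other cell survives both best-response checks, so there are 2 pure NE.

2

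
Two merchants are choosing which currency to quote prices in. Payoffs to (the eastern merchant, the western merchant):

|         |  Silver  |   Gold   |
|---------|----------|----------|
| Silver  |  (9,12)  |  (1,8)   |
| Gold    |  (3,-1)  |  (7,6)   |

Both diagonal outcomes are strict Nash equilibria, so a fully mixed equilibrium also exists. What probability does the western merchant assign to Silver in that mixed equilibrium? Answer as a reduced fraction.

1/2

The western merchant's mix q on Silver must make the eastern merchant indifferent between Silver and Gold.
The eastern merchant's payoff from Silver: 9q + 1(1−q). From Gold: 3q + 7(1−q).
Set equal: 6q = 6(1−q) → q = 6/12 = 1/2.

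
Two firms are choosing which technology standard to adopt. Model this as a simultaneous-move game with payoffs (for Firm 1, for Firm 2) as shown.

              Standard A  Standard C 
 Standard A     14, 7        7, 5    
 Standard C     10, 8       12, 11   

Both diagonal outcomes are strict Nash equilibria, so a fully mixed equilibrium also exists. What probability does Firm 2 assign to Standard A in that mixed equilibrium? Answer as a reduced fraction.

Firm 2's mix q on Standard A must make Firm 1 indifferent between Standard A and Standard C.
Firm 1's payoff from Standard A: 14q + 7(1−q). From Standard C: 10q + 12(1−q).
Set equal: 4q = 5(1−q) → q = 5/9.

5/9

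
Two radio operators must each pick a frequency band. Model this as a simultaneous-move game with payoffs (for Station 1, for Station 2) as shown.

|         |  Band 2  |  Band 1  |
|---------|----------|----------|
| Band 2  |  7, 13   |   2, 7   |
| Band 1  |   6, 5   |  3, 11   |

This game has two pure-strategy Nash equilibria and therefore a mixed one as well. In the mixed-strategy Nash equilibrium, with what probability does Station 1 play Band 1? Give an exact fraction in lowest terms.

1/2

Station 1's mix p on Band 2 must make Station 2 indifferent between Band 2 and Band 1.
Station 2's payoff from Band 2: 13p + 5(1−p). From Band 1: 7p + 11(1−p).
Set equal: 6p = 6(1−p) → p = 6/12 = 1/2.
Probability on Band 1 is 1 − 1/2 = 1/2.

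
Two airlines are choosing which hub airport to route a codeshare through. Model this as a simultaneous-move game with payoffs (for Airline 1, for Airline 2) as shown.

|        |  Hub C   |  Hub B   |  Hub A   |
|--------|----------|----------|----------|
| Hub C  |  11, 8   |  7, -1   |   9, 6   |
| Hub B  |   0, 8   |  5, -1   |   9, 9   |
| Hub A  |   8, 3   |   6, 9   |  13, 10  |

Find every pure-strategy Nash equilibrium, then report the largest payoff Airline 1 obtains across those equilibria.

13

Both Hub C is a pure NE (Airline 1: 11 ≥ 8; Airline 2: 8 ≥ 6). Airline 1 gets 11.
Both Hub A is a pure NE (Airline 1: 13 ≥ 9; Airline 2: 10 ≥ 9). Airline 1 gets 13.
Every other cell has a profitable deviation for at least one player. Highest of {11, 13} is 13.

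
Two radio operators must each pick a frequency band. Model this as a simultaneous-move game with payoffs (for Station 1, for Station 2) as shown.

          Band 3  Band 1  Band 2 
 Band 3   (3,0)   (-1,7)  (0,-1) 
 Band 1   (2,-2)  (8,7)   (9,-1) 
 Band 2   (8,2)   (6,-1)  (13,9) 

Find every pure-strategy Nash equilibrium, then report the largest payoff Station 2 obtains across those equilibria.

9

Both Band 1 is a pure NE (Station 1: 8 ≥ 6; Station 2: 7 ≥ -1). Station 2 gets 7.
Both Band 2 is a pure NE (Station 1: 13 ≥ 9; Station 2: 9 ≥ 2). Station 2 gets 9.
Every other cell has a profitable deviation for at least one player. Highest of {7, 9} is 9.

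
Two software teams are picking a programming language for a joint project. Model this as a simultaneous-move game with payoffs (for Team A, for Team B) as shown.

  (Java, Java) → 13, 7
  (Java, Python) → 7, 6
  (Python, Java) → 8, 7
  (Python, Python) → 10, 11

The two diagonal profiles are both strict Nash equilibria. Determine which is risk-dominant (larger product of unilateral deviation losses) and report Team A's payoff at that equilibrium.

At both Java: Team A loses 13 − 8 = 5 by deviating; Team B loses 7 − 6 = 1. Product = 5·1 = 5.
At both Python: Team A loses 10 − 7 = 3 by deviating; Team B loses 11 − 7 = 4. Product = 3·4 = 12.
12 > 5, so both Python is risk-dominant. Team A's payoff there is 10.

10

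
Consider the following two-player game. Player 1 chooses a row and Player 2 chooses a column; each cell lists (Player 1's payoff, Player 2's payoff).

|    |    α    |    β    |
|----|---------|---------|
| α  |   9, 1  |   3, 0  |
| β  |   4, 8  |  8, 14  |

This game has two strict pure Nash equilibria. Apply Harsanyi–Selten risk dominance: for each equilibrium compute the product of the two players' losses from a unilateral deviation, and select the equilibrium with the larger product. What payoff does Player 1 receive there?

At both α: Player 1 loses 9 − 4 = 5 by deviating; Player 2 loses 1 − 0 = 1. Product = 5·1 = 5.
At both β: Player 1 loses 8 − 3 = 5 by deviating; Player 2 loses 14 − 8 = 6. Product = 5·6 = 30.
30 > 5, so both β is risk-dominant. Player 1's payoff there is 8.

8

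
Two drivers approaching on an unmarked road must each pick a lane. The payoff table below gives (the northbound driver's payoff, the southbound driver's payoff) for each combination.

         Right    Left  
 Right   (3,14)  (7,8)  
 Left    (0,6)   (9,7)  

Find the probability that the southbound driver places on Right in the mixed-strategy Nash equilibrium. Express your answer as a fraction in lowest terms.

2/5

The southbound driver's mix q on Right must make the northbound driver indifferent between Right and Left.
The northbound driver's payoff from Right: 3q + 7(1−q). From Left: 0q + 9(1−q).
Set equal: 3q = 2(1−q) → q = 2/5.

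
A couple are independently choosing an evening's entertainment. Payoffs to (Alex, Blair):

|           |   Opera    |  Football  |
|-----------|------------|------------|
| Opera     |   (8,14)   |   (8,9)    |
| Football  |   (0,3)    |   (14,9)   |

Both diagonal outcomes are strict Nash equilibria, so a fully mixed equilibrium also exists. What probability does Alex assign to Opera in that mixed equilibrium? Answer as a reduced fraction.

Alex's mix p on Opera must make Blair indifferent between Opera and Football.
Blair's payoff from Opera: 14p + 3(1−p). From Football: 9p + 9(1−p).
Set equal: 5p = 6(1−p) → p = 6/11.

6/11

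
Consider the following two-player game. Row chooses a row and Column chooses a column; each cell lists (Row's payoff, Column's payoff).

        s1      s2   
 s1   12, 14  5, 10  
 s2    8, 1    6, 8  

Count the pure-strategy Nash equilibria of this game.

Both s1: Row gets 12 (best alternative 8); Column gets 14 (best alternative 10). Neither deviates — NE.
Both s2: Row gets 6 (best alternative 5); Column gets 8 (best alternative 1). Neither deviates — NE.
(s1, s2) is not a NE: Row would switch to s2 (6 > 5).
No other cell survives both best-response checks, so there are 2 pure NE.

2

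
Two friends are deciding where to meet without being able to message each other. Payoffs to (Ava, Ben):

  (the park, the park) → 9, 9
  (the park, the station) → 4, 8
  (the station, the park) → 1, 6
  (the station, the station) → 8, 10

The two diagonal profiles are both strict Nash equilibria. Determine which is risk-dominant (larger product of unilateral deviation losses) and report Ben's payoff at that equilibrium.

At both the park: Ava loses 9 − 1 = 8 by deviating; Ben loses 9 − 8 = 1. Product = 8·1 = 8.
At both the station: Ava loses 8 − 4 = 4 by deviating; Ben loses 10 − 6 = 4. Product = 4·4 = 16.
16 > 8, so both the station is risk-dominant. Ben's payoff there is 10.

10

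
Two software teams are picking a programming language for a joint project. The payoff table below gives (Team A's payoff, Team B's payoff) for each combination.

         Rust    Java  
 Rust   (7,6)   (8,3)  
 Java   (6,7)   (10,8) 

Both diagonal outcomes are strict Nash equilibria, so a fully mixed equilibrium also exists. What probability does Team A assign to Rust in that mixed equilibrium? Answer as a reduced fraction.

Team A's mix p on Rust must make Team B indifferent between Rust and Java.
Team B's payoff from Rust: 6p + 7(1−p). From Java: 3p + 8(1−p).
Set equal: 3p = 1(1−p) → p = 1/4.

1/4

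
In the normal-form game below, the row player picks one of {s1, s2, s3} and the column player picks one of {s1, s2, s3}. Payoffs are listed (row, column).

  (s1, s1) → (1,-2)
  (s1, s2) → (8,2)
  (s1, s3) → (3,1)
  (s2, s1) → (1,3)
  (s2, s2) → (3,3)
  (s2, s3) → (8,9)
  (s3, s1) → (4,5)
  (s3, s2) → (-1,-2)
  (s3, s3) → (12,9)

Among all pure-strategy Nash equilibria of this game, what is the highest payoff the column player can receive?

9

(s1, s2) is a pure NE (the row player: 8 ≥ 3; the column player: 2 ≥ 1). The column player gets 2.
Both s3 is a pure NE (the row player: 12 ≥ 8; the column player: 9 ≥ 5). The column player gets 9.
Every other cell has a profitable deviation for at least one player. Highest of {2, 9} is 9.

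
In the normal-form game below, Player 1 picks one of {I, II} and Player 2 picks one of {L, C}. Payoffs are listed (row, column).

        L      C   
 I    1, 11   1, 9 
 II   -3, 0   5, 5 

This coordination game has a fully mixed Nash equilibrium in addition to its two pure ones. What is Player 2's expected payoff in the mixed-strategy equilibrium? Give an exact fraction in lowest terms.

Player 1 mixes with probability p on I, chosen so Player 2 is indifferent: 11p + 0(1−p) = 9p + 5(1−p) gives p = 5/7.
Player 2's expected payoff is 11·5/7 + 0·2/7 = 55/7.

55/7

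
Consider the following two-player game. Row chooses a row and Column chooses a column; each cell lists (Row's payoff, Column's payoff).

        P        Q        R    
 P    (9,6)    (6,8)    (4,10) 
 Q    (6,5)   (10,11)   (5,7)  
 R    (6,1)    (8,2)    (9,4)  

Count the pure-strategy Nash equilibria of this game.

Both Q: Row gets 10 (best alternative 8); Column gets 11 (best alternative 7). Neither deviates — NE.
Both R: Row gets 9 (best alternative 5); Column gets 4 (best alternative 2). Neither deviates — NE.
Both P is not a NE: Column would switch to R (10 > 6).
No other cell survives both best-response checks, so there are 2 pure NE.

2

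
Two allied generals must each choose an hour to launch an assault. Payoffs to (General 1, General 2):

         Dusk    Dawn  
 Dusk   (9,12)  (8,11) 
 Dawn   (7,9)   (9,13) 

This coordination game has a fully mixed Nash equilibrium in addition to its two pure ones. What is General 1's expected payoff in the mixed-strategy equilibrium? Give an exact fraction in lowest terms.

25/3

General 2 mixes with probability q on Dusk, chosen so General 1 is indifferent: 9q + 8(1−q) = 7q + 9(1−q) gives q = 1/3.
General 1's expected payoff (from either row, since indifferent) is 9·1/3 + 8·2/3 = 25/3.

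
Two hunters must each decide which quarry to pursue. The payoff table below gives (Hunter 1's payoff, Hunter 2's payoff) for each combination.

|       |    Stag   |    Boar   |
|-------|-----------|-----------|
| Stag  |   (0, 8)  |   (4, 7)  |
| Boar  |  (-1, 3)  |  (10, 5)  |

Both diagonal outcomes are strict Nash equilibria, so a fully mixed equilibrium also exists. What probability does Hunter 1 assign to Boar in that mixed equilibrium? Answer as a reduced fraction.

Hunter 1's mix p on Stag must make Hunter 2 indifferent between Stag and Boar.
Hunter 2's payoff from Stag: 8p + 3(1−p). From Boar: 7p + 5(1−p).
Set equal: 1p = 2(1−p) → p = 2/3.
Probability on Boar is 1 − 2/3 = 1/3.

1/3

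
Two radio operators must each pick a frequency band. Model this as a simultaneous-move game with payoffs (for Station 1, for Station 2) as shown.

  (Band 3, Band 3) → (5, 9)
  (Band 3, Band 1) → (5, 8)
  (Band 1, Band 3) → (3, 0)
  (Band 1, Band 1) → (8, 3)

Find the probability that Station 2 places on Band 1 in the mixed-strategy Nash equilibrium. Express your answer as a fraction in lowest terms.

Station 2's mix q on Band 3 must make Station 1 indifferent between Band 3 and Band 1.
Station 1's payoff from Band 3: 5q + 5(1−q). From Band 1: 3q + 8(1−q).
Set equal: 2q = 3(1−q) → q = 3/5.
Probability on Band 1 is 1 − 3/5 = 2/5.

2/5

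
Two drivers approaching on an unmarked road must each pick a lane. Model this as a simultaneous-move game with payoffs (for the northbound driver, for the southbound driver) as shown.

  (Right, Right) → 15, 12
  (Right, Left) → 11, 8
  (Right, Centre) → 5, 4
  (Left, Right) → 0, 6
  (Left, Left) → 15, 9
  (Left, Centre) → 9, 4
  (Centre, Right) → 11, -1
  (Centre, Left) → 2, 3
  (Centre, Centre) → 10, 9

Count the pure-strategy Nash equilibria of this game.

Both Right: the northbound driver gets 15 (best alternative 11); the southbound driver gets 12 (best alternative 8). Neither deviates — NE.
Both Left: the northbound driver gets 15 (best alternative 11); the southbound driver gets 9 (best alternative 6). Neither deviates — NE.
Both Centre: the northbound driver gets 10 (best alternative 9); the southbound driver gets 9 (best alternative 3). Neither deviates — NE.
(Left, Right) is not a NE: the northbound driver would switch to Right (15 > 0).
No other cell survives both best-response checks, so there are 3 pure NE.

3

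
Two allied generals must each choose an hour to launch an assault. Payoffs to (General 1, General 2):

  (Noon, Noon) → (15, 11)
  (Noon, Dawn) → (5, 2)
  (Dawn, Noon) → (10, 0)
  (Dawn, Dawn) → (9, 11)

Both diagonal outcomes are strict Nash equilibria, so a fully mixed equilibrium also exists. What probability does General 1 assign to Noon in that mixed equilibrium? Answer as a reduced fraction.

General 1's mix p on Noon must make General 2 indifferent between Noon and Dawn.
General 2's payoff from Noon: 11p + 0(1−p). From Dawn: 2p + 11(1−p).
Set equal: 9p = 11(1−p) → p = 11/20.

11/20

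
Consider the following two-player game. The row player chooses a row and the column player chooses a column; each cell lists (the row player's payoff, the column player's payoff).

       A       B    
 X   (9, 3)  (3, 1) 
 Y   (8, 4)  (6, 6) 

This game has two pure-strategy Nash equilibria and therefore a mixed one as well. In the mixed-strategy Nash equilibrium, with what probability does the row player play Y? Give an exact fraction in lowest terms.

The row player's mix p on X must make the column player indifferent between A and B.
The column player's payoff from A: 3p + 4(1−p). From B: 1p + 6(1−p).
Set equal: 2p = 2(1−p) → p = 2/4 = 1/2.
Probability on Y is 1 − 1/2 = 1/2.

1/2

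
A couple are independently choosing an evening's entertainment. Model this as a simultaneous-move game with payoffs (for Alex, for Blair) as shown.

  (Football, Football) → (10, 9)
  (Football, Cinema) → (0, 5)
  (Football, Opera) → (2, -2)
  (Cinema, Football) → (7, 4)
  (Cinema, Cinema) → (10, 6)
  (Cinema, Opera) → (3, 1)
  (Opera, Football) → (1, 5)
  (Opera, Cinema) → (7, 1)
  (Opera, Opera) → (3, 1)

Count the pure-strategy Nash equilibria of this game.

Both Football: Alex gets 10 (best alternative 7); Blair gets 9 (best alternative 5). Neither deviates — NE.
Both Cinema: Alex gets 10 (best alternative 7); Blair gets 6 (best alternative 4). Neither deviates — NE.
Both Opera is not a NE: Blair would switch to Football (5 > 1).
No other cell survives both best-response checks, so there are 2 pure NE.

2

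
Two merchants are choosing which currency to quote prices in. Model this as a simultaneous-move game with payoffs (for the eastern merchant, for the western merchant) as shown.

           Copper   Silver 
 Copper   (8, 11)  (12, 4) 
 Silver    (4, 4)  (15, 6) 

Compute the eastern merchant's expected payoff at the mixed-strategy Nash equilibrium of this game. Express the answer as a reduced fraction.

72/7

The western merchant mixes with probability q on Copper, chosen so the eastern merchant is indifferent: 8q + 12(1−q) = 4q + 15(1−q) gives q = 3/7.
The eastern merchant's expected payoff (from either row, since indifferent) is 8·3/7 + 12·4/7 = 72/7.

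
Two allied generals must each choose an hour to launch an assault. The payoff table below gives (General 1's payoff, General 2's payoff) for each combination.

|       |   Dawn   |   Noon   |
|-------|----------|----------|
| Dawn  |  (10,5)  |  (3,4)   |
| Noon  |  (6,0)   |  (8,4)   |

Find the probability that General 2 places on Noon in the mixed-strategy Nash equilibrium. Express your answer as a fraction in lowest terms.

General 2's mix q on Dawn must make General 1 indifferent between Dawn and Noon.
General 1's payoff from Dawn: 10q + 3(1−q). From Noon: 6q + 8(1−q).
Set equal: 4q = 5(1−q) → q = 5/9.
Probability on Noon is 1 − 5/9 = 4/9.

4/9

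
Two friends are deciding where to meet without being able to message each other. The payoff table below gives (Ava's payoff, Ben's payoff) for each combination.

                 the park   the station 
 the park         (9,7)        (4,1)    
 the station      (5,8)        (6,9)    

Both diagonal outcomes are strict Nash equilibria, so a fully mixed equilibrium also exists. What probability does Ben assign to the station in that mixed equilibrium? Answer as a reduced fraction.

2/3

Ben's mix q on the park must make Ava indifferent between the park and the station.
Ava's payoff from the park: 9q + 4(1−q). From the station: 5q + 6(1−q).
Set equal: 4q = 2(1−q) → q = 2/6 = 1/3.
Probability on the station is 1 − 1/3 = 2/3.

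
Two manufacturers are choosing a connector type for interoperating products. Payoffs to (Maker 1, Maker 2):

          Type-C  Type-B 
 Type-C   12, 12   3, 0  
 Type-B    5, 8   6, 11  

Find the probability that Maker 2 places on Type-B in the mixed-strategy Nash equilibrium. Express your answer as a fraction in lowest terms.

7/10

Maker 2's mix q on Type-C must make Maker 1 indifferent between Type-C and Type-B.
Maker 1's payoff from Type-C: 12q + 3(1−q). From Type-B: 5q + 6(1−q).
Set equal: 7q = 3(1−q) → q = 3/10.
Probability on Type-B is 1 − 3/10 = 7/10.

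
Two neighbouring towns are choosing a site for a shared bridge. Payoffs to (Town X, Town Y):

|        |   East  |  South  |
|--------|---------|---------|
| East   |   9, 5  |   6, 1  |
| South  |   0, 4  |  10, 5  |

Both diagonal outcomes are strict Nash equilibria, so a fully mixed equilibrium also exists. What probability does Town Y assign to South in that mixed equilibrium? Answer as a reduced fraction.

Town Y's mix q on East must make Town X indifferent between East and South.
Town X's payoff from East: 9q + 6(1−q). From South: 0q + 10(1−q).
Set equal: 9q = 4(1−q) → q = 4/13.
Probability on South is 1 − 4/13 = 9/13.

9/13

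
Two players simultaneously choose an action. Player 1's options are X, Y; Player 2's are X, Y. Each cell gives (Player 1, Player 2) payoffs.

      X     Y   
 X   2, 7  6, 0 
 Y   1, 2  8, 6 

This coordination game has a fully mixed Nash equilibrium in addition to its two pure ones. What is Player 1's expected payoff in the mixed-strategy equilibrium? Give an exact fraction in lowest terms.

Player 2 mixes with probability q on X, chosen so Player 1 is indifferent: 2q + 6(1−q) = 1q + 8(1−q) gives q = 2/3.
Player 1's expected payoff (from either row, since indifferent) is 2·2/3 + 6·1/3 = 10/3.

10/3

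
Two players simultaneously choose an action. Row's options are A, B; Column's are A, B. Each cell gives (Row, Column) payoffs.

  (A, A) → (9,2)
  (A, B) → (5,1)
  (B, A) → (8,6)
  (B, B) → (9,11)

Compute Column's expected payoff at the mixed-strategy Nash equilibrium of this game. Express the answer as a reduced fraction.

Row mixes with probability p on A, chosen so Column is indifferent: 2p + 6(1−p) = 1p + 11(1−p) gives p = 5/6.
Column's expected payoff is 2·5/6 + 6·1/6 = 8/3.

8/3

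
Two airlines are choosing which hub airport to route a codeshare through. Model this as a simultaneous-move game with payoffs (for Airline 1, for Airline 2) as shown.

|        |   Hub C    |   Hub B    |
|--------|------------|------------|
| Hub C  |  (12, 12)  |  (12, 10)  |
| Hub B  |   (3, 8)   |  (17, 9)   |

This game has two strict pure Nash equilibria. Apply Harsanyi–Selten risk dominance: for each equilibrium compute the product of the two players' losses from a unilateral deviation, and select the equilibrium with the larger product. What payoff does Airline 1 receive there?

12

At both Hub C: Airline 1 loses 12 − 3 = 9 by deviating; Airline 2 loses 12 − 10 = 2. Product = 9·2 = 18.
At both Hub B: Airline 1 loses 17 − 12 = 5 by deviating; Airline 2 loses 9 − 8 = 1. Product = 5·1 = 5.
18 > 5, so both Hub C is risk-dominant. Airline 1's payoff there is 12.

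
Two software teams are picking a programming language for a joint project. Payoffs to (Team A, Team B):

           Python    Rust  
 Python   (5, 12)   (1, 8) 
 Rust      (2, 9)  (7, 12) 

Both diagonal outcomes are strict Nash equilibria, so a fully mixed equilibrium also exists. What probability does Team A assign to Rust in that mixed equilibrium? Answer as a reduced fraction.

Team A's mix p on Python must make Team B indifferent between Python and Rust.
Team B's payoff from Python: 12p + 9(1−p). From Rust: 8p + 12(1−p).
Set equal: 4p = 3(1−p) → p = 3/7.
Probability on Rust is 1 − 3/7 = 4/7.

4/7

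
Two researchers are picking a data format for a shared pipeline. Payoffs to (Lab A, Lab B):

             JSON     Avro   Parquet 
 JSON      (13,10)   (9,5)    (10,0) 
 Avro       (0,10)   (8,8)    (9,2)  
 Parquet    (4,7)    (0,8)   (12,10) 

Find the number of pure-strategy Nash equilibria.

2

Both JSON: Lab A gets 13 (best alternative 4); Lab B gets 10 (best alternative 5). Neither deviates — NE.
Both Parquet: Lab A gets 12 (best alternative 10); Lab B gets 10 (best alternative 8). Neither deviates — NE.
Both Avro is not a NE: Lab A would switch to JSON (9 > 8).
No other cell survives both best-response checks, so there are 2 pure NE.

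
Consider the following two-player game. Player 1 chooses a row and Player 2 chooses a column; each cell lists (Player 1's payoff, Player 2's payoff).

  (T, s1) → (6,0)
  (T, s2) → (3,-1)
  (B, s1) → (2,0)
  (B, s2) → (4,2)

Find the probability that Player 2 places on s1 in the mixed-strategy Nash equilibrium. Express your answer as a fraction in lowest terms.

1/5

Player 2's mix q on s1 must make Player 1 indifferent between T and B.
Player 1's payoff from T: 6q + 3(1−q). From B: 2q + 4(1−q).
Set equal: 4q = 1(1−q) → q = 1/5.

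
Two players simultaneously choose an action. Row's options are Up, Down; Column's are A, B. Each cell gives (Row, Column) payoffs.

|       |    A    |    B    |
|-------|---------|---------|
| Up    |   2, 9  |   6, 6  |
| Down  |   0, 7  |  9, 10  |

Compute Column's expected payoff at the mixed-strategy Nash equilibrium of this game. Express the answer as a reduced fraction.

Row mixes with probability p on Up, chosen so Column is indifferent: 9p + 7(1−p) = 6p + 10(1−p) gives p = 1/2.
Column's expected payoff is 9·1/2 + 7·1/2 = 8.

8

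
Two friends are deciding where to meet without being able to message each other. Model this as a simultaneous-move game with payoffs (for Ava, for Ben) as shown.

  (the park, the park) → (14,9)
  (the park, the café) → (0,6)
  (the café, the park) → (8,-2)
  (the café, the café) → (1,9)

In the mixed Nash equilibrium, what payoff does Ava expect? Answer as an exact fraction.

Ben mixes with probability q on the park, chosen so Ava is indifferent: 14q + 0(1−q) = 8q + 1(1−q) gives q = 1/7.
Ava's expected payoff (from either row, since indifferent) is 14·1/7 + 0·6/7 = 2.

2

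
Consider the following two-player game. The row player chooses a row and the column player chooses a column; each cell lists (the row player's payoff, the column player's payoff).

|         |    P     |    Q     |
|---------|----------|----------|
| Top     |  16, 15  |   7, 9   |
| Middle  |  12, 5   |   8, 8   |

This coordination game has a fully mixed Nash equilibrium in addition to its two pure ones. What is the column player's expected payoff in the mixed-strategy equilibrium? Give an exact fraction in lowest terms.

The row player mixes with probability p on Top, chosen so the column player is indifferent: 15p + 5(1−p) = 9p + 8(1−p) gives p = 1/3.
The column player's expected payoff is 15·1/3 + 5·2/3 = 25/3.

25/3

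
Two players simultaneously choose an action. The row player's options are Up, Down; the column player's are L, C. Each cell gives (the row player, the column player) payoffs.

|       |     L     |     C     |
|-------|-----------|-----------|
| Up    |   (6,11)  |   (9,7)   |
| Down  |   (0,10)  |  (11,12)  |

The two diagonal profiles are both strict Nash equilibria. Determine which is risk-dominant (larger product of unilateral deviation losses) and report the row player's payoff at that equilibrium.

6

At (Up, L): the row player loses 6 − 0 = 6 by deviating; the column player loses 11 − 7 = 4. Product = 6·4 = 24.
At (Down, C): the row player loses 11 − 9 = 2 by deviating; the column player loses 12 − 10 = 2. Product = 2·2 = 4.
24 > 4, so (Up, L) is risk-dominant. The row player's payoff there is 6.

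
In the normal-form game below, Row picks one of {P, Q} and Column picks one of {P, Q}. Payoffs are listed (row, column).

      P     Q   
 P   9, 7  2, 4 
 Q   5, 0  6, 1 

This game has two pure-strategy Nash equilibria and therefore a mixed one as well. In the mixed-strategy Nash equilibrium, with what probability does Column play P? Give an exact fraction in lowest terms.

Column's mix q on P must make Row indifferent between P and Q.
Row's payoff from P: 9q + 2(1−q). From Q: 5q + 6(1−q).
Set equal: 4q = 4(1−q) → q = 4/8 = 1/2.

1/2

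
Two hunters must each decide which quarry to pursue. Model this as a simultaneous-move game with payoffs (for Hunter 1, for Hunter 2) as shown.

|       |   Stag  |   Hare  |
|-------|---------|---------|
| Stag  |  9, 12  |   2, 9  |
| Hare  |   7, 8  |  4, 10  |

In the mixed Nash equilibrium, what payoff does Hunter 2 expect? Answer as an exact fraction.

48/5

Hunter 1 mixes with probability p on Stag, chosen so Hunter 2 is indifferent: 12p + 8(1−p) = 9p + 10(1−p) gives p = 2/5.
Hunter 2's expected payoff is 12·2/5 + 8·3/5 = 48/5.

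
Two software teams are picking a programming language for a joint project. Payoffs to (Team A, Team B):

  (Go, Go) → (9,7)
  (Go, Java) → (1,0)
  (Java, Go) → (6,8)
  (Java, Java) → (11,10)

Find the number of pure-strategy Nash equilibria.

2

Both Go: Team A gets 9 (best alternative 6); Team B gets 7 (best alternative 0). Neither deviates — NE.
Both Java: Team A gets 11 (best alternative 1); Team B gets 10 (best alternative 8). Neither deviates — NE.
(Go, Java) is not a NE: Team A would switch to Java (11 > 1).
No other cell survives both best-response checks, so there are 2 pure NE.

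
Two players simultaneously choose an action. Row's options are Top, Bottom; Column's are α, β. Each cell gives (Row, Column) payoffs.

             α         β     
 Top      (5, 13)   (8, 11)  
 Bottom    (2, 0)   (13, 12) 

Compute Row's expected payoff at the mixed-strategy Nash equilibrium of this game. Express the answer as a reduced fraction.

49/8

Column mixes with probability q on α, chosen so Row is indifferent: 5q + 8(1−q) = 2q + 13(1−q) gives q = 5/8.
Row's expected payoff (from either row, since indifferent) is 5·5/8 + 8·3/8 = 49/8.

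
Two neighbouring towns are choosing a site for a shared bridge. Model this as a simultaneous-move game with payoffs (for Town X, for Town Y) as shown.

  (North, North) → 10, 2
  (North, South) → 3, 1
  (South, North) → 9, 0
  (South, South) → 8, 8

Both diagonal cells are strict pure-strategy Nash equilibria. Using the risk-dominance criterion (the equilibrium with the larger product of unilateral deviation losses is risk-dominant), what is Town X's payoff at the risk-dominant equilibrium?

8

At both North: Town X loses 10 − 9 = 1 by deviating; Town Y loses 2 − 1 = 1. Product = 1·1 = 1.
At both South: Town X loses 8 − 3 = 5 by deviating; Town Y loses 8 − 0 = 8. Product = 5·8 = 40.
40 > 1, so both South is risk-dominant. Town X's payoff there is 8.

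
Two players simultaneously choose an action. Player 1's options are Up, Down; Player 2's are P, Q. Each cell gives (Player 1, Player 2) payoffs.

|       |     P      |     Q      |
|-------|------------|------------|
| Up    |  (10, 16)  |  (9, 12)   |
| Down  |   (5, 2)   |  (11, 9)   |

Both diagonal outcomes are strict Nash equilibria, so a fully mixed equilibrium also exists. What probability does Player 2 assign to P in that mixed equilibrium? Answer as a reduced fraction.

2/7

Player 2's mix q on P must make Player 1 indifferent between Up and Down.
Player 1's payoff from Up: 10q + 9(1−q). From Down: 5q + 11(1−q).
Set equal: 5q = 2(1−q) → q = 2/7.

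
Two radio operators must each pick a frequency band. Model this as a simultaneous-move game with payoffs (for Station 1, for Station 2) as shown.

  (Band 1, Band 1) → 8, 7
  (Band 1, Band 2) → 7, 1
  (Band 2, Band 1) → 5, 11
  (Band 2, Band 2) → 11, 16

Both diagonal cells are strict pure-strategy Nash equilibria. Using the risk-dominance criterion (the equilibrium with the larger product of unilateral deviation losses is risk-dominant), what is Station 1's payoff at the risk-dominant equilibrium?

11

At both Band 1: Station 1 loses 8 − 5 = 3 by deviating; Station 2 loses 7 − 1 = 6. Product = 3·6 = 18.
At both Band 2: Station 1 loses 11 − 7 = 4 by deviating; Station 2 loses 16 − 11 = 5. Product = 4·5 = 20.
20 > 18, so both Band 2 is risk-dominant. Station 1's payoff there is 11.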